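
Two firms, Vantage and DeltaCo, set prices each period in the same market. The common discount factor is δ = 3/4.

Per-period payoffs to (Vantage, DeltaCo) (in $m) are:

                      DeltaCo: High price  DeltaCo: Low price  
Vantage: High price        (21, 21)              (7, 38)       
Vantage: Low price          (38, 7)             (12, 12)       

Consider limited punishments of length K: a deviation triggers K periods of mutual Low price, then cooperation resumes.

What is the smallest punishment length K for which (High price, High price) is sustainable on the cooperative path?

No profitable deviation requires (21−12)(δ+…+δ^K) ≥ 38−21, i.e. δ+…+δ^K ≥ 17/9 ≈ 1.8889.
With δ = 3/4, the partial sums are K=1: 0.7500, K=2: 1.3125, K=3: 1.7344, K=4: 2.0508.
K = 4 is the first length at which the sum reaches 1.8889.

4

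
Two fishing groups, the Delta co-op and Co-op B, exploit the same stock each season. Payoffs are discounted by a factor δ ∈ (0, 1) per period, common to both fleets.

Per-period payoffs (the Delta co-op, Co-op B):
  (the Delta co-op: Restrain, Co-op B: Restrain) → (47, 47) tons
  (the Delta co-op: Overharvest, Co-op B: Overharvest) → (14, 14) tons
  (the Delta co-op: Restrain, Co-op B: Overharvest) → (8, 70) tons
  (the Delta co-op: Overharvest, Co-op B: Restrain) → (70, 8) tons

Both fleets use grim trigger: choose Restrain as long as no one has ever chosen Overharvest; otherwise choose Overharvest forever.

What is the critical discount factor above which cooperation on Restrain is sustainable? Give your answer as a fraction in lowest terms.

23/56

47/(1−δ) ≥ 70 + 14δ/(1−δ)
47 ≥ 70 − 56δ
δ ≥ 23/56.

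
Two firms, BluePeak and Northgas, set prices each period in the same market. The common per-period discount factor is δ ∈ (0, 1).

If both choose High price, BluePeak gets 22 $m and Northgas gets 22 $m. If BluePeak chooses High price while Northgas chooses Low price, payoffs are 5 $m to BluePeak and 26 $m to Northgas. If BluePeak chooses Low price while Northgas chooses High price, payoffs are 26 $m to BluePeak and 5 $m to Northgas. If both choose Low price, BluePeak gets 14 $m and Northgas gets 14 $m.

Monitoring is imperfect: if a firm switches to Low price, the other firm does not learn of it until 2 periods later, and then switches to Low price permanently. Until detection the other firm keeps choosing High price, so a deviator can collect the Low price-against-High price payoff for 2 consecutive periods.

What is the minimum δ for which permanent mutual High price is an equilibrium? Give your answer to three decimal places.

0.577

Deviating for the 2 undetected periods gains 26−22 = 4 per period over cooperation, then loses 22−14 = 8 per period forever once punishment starts.
Gain: 4(1 + δ + … + δ^1); loss: 8·δ^2/(1−δ).
No profitable deviation ⇔ 4(1−δ^2) ≤ 8·δ^2, i.e. δ^2 ≥ 4/(4+8) = 1/3.
Hence δ ≥ (1/3)^(1/2) ≈ 0.577.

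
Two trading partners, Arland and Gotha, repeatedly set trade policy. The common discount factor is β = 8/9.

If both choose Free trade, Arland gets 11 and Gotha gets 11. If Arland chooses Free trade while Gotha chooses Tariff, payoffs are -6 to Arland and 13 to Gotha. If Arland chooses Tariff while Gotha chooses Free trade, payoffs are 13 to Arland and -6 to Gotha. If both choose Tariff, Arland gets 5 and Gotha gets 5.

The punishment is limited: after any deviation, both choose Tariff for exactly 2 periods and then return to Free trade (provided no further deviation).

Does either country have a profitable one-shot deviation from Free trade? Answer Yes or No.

Comparing payoff streams over the 3 periods until play realigns: cooperate → 11(1+β+…+β^2); deviate → 13 + 5(β+…+β^2).
Cooperation is sustained iff (11−5)(β+…+β^2) ≥ 13−11.
β+…+β^2 = 8/9·(1−(8/9)^2)/(1−8/9) = 1.6790, and (13−11)/(11−5) = 0.3333.
1.6790 ≥ 0.3333, so cooperation is sustainable.

No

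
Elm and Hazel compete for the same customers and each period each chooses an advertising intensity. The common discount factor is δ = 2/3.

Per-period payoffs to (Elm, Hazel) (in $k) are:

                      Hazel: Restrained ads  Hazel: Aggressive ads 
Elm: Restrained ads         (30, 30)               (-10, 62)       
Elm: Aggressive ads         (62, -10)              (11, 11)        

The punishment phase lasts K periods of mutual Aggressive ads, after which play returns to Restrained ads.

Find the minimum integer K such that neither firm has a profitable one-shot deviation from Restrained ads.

IC: δ(1−δ^K)/(1−δ) ≥ (62−30)/(30−11) = 32/19.
With δ = 2/3: need 1 − δ^K ≥ 32/19·(1−2/3)/(2/3), i.e. δ^K ≤ 0.1579.
Since (2/3)^4 = 0.1975 and (2/3)^5 = 0.1317, the smallest such K is 5.

5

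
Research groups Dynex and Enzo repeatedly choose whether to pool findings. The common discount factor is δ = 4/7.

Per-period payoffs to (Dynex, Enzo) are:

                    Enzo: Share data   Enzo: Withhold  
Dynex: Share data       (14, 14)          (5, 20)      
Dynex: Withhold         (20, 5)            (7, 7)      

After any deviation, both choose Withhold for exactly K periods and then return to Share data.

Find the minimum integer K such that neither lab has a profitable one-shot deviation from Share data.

Need Σ_{k=1}^{K} δ^k ≥ (20−14)/(14−7) = 0.8571 at δ = 4/7.
At K = 1 the sum is 0.5714 < 0.8571; at K = 2 it is 0.8980 ≥ 0.8571.
So the minimum punishment length is K = 2.

2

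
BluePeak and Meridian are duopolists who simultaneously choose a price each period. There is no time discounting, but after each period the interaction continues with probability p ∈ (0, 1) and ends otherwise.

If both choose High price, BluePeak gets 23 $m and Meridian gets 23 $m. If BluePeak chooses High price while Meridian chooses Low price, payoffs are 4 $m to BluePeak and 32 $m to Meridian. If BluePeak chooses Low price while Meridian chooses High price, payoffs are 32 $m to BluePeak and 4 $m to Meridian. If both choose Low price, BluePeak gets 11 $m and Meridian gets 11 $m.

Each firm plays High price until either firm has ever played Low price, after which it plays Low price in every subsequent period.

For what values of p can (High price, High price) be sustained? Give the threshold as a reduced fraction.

3/7

With no time discounting, the continuation probability p plays the role of the discount factor.
Grim-trigger IC: 23/(1−p) ≥ 32 + 11p/(1−p) ⇒ p ≥ (32−23)/(32−11) = 3/7.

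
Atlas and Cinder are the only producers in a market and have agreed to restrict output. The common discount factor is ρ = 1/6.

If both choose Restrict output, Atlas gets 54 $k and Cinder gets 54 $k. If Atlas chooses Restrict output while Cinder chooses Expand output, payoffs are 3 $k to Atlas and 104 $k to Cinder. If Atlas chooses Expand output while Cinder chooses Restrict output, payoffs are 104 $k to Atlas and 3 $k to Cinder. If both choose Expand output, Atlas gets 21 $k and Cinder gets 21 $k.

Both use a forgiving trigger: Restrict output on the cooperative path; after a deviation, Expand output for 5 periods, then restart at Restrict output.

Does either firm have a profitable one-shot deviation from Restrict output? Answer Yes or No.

IC: ρ+…+ρ^5 ≥ (104−54)/(54−21) = 50/33.
At ρ = 1/6: partial sum = 0.2000 < 1.5152. Cooperation not sustainable.

Yes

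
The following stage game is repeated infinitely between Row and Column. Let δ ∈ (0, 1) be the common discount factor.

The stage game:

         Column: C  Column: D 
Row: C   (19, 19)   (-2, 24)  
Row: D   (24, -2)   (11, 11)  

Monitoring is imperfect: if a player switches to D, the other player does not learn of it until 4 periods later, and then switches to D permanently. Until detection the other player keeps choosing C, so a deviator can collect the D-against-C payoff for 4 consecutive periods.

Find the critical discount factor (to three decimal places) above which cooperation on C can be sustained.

A deviator earns 24 for 4 periods, then 11 forever; cooperating earns 19 forever. Multiplying the IC by (1−δ):
19 ≥ 24(1−δ^4) + 11δ^4, so 13·δ^4 ≥ 5 and δ^4 ≥ 5/13.
δ ≥ (5/13)^(1/4) ≈ 0.788.

0.788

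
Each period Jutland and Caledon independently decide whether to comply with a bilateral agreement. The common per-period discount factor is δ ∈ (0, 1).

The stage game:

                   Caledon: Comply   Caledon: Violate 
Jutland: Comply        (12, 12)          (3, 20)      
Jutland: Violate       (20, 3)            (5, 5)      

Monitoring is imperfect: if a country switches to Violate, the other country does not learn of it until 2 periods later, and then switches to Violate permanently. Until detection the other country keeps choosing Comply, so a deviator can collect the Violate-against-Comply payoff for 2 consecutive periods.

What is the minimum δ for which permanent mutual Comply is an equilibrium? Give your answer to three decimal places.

Deviating for the 2 undetected periods gains 20−12 = 8 per period over cooperation, then loses 12−5 = 7 per period forever once punishment starts.
Gain: 8(1 + δ + … + δ^1); loss: 7·δ^2/(1−δ).
No profitable deviation ⇔ 8(1−δ^2) ≤ 7·δ^2, i.e. δ^2 ≥ 8/(8+7) = 8/15.
Hence δ ≥ (8/15)^(1/2) ≈ 0.730.

0.730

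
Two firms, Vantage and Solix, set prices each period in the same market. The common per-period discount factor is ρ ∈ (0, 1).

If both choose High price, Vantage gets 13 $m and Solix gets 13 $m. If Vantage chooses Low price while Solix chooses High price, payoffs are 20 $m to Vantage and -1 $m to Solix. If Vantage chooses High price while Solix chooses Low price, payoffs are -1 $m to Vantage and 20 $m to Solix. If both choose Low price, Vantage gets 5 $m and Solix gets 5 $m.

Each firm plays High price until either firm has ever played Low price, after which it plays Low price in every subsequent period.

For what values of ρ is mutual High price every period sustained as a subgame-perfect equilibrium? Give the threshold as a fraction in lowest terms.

13/(1−ρ) ≥ 20 + 5ρ/(1−ρ)
13 ≥ 20 − 15ρ
ρ ≥ 7/15.

7/15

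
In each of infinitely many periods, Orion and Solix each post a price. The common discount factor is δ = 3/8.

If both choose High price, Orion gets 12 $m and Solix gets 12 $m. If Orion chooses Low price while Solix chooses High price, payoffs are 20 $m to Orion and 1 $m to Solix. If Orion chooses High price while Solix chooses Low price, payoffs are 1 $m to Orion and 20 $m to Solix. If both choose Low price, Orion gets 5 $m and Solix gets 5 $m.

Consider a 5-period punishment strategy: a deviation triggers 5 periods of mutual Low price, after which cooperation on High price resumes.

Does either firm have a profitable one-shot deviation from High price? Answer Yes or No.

A one-shot deviation gives 20 now, then 5 for 5 periods, then back to 12.
Gain from deviating: (20−12) today; loss: (12−5) in each of the next 5 periods.
No-deviation condition: (12−5)(δ+…+δ^5) ≥ 20−12, i.e. δ+…+δ^5 ≥ 8/7.
At δ = 3/8: δ+…+δ^5 = 0.5956 < 1.1429.
So cooperation is not sustainable.

Yes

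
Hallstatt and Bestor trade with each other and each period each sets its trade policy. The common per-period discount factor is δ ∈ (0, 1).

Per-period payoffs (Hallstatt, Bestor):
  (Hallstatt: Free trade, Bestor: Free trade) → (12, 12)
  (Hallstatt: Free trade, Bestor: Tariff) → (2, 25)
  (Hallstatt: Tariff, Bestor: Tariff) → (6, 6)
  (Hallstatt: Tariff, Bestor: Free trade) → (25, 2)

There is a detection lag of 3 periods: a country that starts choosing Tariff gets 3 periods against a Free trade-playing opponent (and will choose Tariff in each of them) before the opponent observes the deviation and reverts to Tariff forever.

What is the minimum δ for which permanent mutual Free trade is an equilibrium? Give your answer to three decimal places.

The best deviation is to choose Tariff for all 3 undetected periods, earning 25 each, then 6 forever once detected.
Deviation value: 25(1−δ^3)/(1−δ) + 6δ^3/(1−δ); cooperation value: 12/(1−δ).
IC: 12 ≥ 25(1−δ^3) + 6δ^3 = 25 − 19δ^3.
So δ^3 ≥ 13/19, giving δ ≥ (13/19)^(1/3) ≈ 0.881.

0.881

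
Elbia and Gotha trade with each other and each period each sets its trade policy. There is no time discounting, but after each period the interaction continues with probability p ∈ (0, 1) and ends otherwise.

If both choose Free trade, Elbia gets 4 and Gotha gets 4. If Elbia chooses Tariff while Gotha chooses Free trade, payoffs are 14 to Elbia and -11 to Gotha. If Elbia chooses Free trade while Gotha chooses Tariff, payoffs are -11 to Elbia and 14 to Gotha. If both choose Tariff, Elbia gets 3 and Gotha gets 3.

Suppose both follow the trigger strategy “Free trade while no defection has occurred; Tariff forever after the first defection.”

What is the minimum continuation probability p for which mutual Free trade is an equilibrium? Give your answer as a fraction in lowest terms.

Expected cooperation value is 4 + p·4 + p²·4 + … = 4/(1−p); deviation gives 14 + p·3/(1−p).
4 ≥ 14(1−p) + 3p ⇒ 11p ≥ 10 ⇒ p ≥ 10/11.

10/11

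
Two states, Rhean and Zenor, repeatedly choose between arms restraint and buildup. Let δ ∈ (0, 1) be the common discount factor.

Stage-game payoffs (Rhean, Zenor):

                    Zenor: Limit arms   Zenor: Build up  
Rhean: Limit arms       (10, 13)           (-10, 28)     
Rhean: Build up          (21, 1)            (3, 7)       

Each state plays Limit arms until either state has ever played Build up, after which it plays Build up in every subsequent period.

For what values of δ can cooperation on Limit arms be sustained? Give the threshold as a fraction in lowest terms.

Rhean's threshold: (21−10)/(21−3) = 11/18.
Zenor's threshold: (28−13)/(28−7) = 5/7.
11/18 < 5/7, so Zenor binds and δ* = 5/7.

5/7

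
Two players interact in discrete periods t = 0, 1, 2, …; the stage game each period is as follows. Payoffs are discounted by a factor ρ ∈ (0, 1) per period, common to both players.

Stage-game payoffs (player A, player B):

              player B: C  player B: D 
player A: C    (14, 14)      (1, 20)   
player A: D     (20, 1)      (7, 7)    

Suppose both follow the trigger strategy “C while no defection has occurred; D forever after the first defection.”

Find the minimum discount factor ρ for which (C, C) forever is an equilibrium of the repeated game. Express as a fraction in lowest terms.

6/13

Under grim trigger the critical discount factor is (T−C)/(T−P) with T = 20, C = 14, P = 7.
ρ* = (20−14)/(20−7) = 6/13.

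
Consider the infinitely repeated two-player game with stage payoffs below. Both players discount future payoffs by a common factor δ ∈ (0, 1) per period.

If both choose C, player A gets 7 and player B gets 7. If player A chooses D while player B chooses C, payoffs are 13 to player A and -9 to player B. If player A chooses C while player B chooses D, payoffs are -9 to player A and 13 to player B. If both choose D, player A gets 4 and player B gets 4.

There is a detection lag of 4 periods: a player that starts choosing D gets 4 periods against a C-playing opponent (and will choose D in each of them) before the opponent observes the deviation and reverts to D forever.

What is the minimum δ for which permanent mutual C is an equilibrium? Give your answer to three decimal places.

A deviator earns 13 for 4 periods, then 4 forever; cooperating earns 7 forever. Multiplying the IC by (1−δ):
7 ≥ 13(1−δ^4) + 4δ^4, so 9·δ^4 ≥ 6 and δ^4 ≥ 2/3.
δ ≥ (2/3)^(1/4) ≈ 0.904.

0.904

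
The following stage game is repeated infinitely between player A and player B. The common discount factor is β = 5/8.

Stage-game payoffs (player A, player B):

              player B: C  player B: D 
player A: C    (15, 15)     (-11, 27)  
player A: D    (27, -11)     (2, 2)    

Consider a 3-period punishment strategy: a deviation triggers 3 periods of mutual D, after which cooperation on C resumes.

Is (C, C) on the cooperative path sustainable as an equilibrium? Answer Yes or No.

IC: β+…+β^3 ≥ (27−15)/(15−2) = 12/13.
At β = 5/8: partial sum = 1.2598 ≥ 0.9231. Cooperation sustainable.

Yes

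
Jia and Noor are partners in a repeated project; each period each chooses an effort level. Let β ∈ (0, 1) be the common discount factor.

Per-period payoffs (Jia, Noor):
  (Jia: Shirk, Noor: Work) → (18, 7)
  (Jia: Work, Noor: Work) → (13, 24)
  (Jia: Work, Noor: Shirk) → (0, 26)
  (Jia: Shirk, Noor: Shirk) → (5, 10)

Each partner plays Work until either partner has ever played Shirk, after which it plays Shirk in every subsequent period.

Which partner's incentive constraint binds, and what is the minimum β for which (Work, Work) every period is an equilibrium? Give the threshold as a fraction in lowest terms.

Jia's threshold: (18−13)/(18−5) = 5/13.
Noor's threshold: (26−24)/(26−10) = 1/8.
5/13 > 1/8, so Jia binds and β* = 5/13.

Jia; β ≥ 5/13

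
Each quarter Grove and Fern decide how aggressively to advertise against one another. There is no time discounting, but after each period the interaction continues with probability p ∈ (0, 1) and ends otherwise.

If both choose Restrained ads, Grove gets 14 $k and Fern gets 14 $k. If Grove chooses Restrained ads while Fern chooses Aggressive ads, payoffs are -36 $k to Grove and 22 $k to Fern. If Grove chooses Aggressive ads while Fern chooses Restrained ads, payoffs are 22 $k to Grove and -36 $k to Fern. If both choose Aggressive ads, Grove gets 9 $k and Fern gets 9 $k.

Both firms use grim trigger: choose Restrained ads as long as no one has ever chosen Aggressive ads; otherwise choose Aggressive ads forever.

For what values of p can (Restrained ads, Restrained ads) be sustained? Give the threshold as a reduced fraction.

8/13

Expected cooperation value is 14 + p·14 + p²·14 + … = 14/(1−p); deviation gives 22 + p·9/(1−p).
14 ≥ 22(1−p) + 9p ⇒ 13p ≥ 8 ⇒ p ≥ 8/13.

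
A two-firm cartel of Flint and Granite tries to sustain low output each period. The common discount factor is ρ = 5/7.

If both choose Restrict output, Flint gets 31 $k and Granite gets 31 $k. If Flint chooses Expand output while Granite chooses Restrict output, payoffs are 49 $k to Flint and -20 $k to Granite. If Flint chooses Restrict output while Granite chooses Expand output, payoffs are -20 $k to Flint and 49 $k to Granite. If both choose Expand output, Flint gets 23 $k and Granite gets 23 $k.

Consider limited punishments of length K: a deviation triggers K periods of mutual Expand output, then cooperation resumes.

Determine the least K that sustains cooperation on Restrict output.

7

No profitable deviation requires (31−23)(ρ+…+ρ^K) ≥ 49−31, i.e. ρ+…+ρ^K ≥ 9/4 ≈ 2.2500.
With ρ = 5/7, the partial sums are K=1: 0.7143, K=2: 1.2245, …, K=5: 2.0352, K=6: 2.1680, K=7: 2.2628.
K = 7 is the first length at which the sum reaches 2.2500.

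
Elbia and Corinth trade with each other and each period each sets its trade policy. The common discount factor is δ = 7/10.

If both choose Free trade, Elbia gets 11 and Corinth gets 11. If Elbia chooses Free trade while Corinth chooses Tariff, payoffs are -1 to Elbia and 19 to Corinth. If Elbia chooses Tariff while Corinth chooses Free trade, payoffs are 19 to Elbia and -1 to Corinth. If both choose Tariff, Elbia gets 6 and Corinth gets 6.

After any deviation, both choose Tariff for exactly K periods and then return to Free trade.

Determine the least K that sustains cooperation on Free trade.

IC: δ(1−δ^K)/(1−δ) ≥ (19−11)/(11−6) = 8/5.
With δ = 7/10: need 1 − δ^K ≥ 8/5·(1−7/10)/(7/10), i.e. δ^K ≤ 0.3143.
Since (7/10)^3 = 0.3430 and (7/10)^4 = 0.2401, the smallest such K is 4.

4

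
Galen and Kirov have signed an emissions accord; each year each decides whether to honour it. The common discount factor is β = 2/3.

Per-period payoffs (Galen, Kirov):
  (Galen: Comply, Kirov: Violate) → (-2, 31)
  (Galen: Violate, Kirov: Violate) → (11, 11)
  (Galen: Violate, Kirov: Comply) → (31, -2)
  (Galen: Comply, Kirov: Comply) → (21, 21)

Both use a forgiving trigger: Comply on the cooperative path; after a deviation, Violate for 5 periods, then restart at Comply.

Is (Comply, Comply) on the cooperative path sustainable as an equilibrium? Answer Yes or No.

Comparing payoff streams over the 6 periods until play realigns: cooperate → 21(1+β+…+β^5); deviate → 31 + 11(β+…+β^5).
Cooperation is sustained iff (21−11)(β+…+β^5) ≥ 31−21.
β+…+β^5 = 2/3·(1−(2/3)^5)/(1−2/3) = 1.7366, and (31−21)/(21−11) = 1.0000.
1.7366 ≥ 1.0000, so cooperation is sustainable.

Yes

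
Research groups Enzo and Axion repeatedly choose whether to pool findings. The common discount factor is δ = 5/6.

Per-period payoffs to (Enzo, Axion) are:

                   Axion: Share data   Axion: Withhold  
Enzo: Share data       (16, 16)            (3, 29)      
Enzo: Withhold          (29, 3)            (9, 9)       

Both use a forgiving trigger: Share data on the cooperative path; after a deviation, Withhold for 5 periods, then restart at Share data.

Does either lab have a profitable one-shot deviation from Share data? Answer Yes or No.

No

Comparing payoff streams over the 6 periods until play realigns: cooperate → 16(1+δ+…+δ^5); deviate → 29 + 9(δ+…+δ^5).
Cooperation is sustained iff (16−9)(δ+…+δ^5) ≥ 29−16.
δ+…+δ^5 = 5/6·(1−(5/6)^5)/(1−5/6) = 2.9906, and (29−16)/(16−9) = 1.8571.
2.9906 ≥ 1.8571, so cooperation is sustainable.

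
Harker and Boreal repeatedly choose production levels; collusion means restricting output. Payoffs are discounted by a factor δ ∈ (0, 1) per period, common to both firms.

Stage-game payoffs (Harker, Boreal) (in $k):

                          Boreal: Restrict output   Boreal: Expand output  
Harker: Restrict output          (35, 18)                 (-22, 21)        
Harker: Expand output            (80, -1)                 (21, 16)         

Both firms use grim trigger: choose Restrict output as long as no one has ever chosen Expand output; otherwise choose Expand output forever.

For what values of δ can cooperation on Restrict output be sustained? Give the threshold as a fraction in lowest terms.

45/59

Harker's threshold: (80−35)/(80−21) = 45/59.
Boreal's threshold: (21−18)/(21−16) = 3/5.
45/59 > 3/5, so Harker binds and δ* = 45/59.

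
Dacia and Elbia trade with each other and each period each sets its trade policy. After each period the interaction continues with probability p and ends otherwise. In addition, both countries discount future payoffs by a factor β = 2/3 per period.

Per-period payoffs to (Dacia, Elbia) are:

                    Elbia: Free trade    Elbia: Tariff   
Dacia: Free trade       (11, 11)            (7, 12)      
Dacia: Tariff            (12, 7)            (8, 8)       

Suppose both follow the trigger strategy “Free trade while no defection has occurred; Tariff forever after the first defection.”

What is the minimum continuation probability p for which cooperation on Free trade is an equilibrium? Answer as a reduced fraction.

With continuation probability p and discount β, the effective per-period discount factor is βp.
Grim-trigger IC: βp ≥ (12−11)/(12−8) = 1/4.
So p ≥ (1/4)/(2/3) = 3/8.

3/8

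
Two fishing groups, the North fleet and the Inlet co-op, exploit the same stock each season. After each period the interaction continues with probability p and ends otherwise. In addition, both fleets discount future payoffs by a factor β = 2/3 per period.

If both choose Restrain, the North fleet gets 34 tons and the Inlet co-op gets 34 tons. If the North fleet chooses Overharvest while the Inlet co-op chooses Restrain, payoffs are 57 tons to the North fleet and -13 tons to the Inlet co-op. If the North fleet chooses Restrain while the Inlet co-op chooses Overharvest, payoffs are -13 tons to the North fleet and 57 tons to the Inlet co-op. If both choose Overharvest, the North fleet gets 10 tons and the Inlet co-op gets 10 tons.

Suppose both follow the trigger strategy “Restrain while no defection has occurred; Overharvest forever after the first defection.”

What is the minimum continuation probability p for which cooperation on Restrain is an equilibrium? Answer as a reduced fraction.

Expected continuation weight on next period's payoff is β·p = 2/3·p, which plays the role of the discount factor.
Cooperation requires 2/3·p ≥ (57−34)/(57−10) = 23/47, hence p ≥ 69/94.

69/94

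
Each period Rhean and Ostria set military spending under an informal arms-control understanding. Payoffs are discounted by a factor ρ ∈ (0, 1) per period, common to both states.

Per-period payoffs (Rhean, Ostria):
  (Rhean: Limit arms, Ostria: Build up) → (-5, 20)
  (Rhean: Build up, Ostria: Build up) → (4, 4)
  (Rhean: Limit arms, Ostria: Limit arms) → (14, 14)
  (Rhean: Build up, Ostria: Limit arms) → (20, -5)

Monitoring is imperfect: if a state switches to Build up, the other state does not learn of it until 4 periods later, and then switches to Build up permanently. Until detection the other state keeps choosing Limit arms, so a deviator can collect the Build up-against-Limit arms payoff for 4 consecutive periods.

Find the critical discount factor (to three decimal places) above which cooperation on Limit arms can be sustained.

The best deviation is to choose Build up for all 4 undetected periods, earning 20 each, then 4 forever once detected.
Deviation value: 20(1−ρ^4)/(1−ρ) + 4ρ^4/(1−ρ); cooperation value: 14/(1−ρ).
IC: 14 ≥ 20(1−ρ^4) + 4ρ^4 = 20 − 16ρ^4.
So ρ^4 ≥ 6/16 = 3/8, giving ρ ≥ (3/8)^(1/4) ≈ 0.783.

0.783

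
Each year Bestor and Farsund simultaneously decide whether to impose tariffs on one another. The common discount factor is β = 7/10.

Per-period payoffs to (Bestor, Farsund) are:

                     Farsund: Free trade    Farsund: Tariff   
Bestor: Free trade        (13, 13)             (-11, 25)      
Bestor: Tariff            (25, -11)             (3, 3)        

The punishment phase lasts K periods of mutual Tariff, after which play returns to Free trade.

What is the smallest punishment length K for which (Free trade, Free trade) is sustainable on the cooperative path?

Need Σ_{k=1}^{K} β^k ≥ (25−13)/(13−3) = 1.2000 at β = 7/10.
At K = 2 the sum is 1.1900 < 1.2000; at K = 3 it is 1.5330 ≥ 1.2000.
So the minimum punishment length is K = 3.

3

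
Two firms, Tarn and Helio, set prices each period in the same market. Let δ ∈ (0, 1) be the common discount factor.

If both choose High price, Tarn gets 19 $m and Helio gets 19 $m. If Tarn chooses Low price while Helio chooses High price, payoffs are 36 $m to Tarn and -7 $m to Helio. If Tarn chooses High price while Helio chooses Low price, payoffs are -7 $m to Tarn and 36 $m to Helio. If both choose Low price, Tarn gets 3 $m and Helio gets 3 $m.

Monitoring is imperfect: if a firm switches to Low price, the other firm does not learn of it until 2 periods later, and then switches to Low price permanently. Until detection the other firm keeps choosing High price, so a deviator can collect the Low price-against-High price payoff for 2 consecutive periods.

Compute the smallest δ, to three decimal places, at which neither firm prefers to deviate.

0.718

Deviating for the 2 undetected periods gains 36−19 = 17 per period over cooperation, then loses 19−3 = 16 per period forever once punishment starts.
Gain: 17(1 + δ + … + δ^1); loss: 16·δ^2/(1−δ).
No profitable deviation ⇔ 17(1−δ^2) ≤ 16·δ^2, i.e. δ^2 ≥ 17/(17+16) = 17/33.
Hence δ ≥ (17/33)^(1/2) ≈ 0.718.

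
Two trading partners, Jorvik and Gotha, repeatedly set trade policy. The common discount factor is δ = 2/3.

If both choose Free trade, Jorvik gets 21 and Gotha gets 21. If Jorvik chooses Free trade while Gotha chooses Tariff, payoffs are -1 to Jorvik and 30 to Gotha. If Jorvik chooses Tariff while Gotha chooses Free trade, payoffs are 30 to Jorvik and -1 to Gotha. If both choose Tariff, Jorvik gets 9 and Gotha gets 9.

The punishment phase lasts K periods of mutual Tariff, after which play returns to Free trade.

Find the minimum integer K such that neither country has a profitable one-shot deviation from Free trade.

Need Σ_{k=1}^{K} δ^k ≥ (30−21)/(21−9) = 0.7500 at δ = 2/3.
At K = 1 the sum is 0.6667 < 0.7500; at K = 2 it is 1.1111 ≥ 0.7500.
So the minimum punishment length is K = 2.

2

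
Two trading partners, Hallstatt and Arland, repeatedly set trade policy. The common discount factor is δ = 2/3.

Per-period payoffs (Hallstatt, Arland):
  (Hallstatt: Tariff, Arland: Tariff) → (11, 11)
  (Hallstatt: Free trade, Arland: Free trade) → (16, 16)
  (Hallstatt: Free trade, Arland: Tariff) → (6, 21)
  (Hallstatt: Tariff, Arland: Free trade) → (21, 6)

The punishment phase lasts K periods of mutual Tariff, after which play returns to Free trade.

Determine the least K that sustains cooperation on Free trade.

IC: δ(1−δ^K)/(1−δ) ≥ (21−16)/(16−11) = 1.
With δ = 2/3: need 1 − δ^K ≥ 1·(1−2/3)/(2/3), i.e. δ^K ≤ 0.5000.
Since (2/3)^1 = 0.6667 and (2/3)^2 = 0.4444, the smallest such K is 2.

2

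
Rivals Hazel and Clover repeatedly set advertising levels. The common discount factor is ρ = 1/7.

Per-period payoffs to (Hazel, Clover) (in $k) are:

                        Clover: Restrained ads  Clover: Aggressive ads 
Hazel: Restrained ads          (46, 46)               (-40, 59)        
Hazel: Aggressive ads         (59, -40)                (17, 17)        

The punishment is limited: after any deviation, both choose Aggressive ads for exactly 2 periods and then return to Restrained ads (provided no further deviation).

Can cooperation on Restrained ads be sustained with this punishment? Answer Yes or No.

No

Comparing payoff streams over the 3 periods until play realigns: cooperate → 46(1+ρ+…+ρ^2); deviate → 59 + 17(ρ+…+ρ^2).
Cooperation is sustained iff (46−17)(ρ+…+ρ^2) ≥ 59−46.
ρ+…+ρ^2 = 1/7·(1−(1/7)^2)/(1−1/7) = 0.1633, and (59−46)/(46−17) = 0.4483.
0.1633 < 0.4483, so cooperation is not sustainable.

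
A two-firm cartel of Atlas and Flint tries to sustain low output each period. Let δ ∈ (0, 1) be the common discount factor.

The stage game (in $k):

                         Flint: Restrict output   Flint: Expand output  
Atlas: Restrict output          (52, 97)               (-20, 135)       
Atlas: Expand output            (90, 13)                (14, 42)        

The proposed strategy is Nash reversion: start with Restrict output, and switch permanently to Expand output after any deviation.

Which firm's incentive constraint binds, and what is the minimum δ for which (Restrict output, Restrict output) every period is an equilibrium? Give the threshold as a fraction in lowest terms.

Atlas's threshold: (90−52)/(90−14) = 1/2.
Flint's threshold: (135−97)/(135−42) = 38/93.
1/2 > 38/93, so Atlas binds and δ* = 1/2.

Atlas; δ ≥ 1/2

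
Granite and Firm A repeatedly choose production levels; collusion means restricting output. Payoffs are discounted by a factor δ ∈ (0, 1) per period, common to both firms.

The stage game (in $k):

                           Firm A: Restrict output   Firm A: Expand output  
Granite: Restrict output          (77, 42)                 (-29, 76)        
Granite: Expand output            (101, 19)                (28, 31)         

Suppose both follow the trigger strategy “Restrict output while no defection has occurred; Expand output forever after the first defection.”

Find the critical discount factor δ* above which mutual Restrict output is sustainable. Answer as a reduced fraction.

Granite: cooperation gives 77 each period; deviation gives 101 once then 28 forever.
  77/(1−δ) ≥ 101 + 28δ/(1−δ) ⇒ δ ≥ 24/73.
Firm A: cooperation gives 42 each period; deviation gives 76 once then 31 forever.
  δ ≥ 34/45.
Both must hold, so the binding constraint is Firm A's: δ ≥ 34/45.

34/45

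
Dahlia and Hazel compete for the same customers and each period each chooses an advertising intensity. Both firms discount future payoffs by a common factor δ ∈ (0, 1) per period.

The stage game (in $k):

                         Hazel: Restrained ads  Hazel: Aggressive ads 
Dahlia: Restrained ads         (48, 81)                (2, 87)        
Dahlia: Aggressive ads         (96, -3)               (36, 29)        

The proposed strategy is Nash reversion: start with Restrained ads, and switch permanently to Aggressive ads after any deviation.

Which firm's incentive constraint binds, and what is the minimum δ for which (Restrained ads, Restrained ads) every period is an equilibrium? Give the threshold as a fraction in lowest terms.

Dahlia; δ ≥ 4/5

Dahlia's threshold: (96−48)/(96−36) = 4/5.
Hazel's threshold: (87−81)/(87−29) = 3/29.
4/5 > 3/29, so Dahlia binds and δ* = 4/5.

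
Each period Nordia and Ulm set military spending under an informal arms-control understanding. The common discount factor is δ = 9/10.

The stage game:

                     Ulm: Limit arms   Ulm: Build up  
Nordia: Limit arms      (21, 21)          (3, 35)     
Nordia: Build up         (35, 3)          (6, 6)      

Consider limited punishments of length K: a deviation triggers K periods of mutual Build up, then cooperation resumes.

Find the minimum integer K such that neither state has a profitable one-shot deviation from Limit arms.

IC: δ(1−δ^K)/(1−δ) ≥ (35−21)/(21−6) = 14/15.
With δ = 9/10: need 1 − δ^K ≥ 14/15·(1−9/10)/(9/10), i.e. δ^K ≤ 0.8963.
Since (9/10)^1 = 0.9000 and (9/10)^2 = 0.8100, the smallest such K is 2.

2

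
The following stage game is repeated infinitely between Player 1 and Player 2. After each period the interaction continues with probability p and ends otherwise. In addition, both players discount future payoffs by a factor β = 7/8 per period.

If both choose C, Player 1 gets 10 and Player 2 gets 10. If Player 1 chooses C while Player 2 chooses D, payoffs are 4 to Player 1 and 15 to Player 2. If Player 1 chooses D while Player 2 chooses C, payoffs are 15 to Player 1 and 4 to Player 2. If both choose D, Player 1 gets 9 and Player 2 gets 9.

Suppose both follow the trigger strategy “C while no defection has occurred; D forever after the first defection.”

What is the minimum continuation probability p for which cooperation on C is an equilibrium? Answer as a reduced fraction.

20/21

Expected continuation weight on next period's payoff is β·p = 7/8·p, which plays the role of the discount factor.
Cooperation requires 7/8·p ≥ (15−10)/(15−9) = 5/6, hence p ≥ 20/21.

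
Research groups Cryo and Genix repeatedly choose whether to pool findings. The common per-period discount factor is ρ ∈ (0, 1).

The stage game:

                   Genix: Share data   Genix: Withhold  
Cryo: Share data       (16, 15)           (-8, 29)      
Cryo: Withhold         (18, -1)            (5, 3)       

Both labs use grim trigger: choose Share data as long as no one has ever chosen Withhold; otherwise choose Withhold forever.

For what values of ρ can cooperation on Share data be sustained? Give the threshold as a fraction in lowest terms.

Cryo's threshold: (18−16)/(18−5) = 2/13.
Genix's threshold: (29−15)/(29−3) = 7/13.
2/13 < 7/13, so Genix binds and ρ* = 7/13.

7/13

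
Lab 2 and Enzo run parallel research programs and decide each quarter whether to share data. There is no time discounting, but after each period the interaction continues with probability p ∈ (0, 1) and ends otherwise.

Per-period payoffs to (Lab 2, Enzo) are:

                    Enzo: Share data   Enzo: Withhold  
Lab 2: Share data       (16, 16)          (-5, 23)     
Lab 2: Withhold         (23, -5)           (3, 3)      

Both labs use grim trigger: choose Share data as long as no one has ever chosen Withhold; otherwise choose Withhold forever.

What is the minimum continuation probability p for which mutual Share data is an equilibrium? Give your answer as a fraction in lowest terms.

Expected cooperation value is 16 + p·16 + p²·16 + … = 16/(1−p); deviation gives 23 + p·3/(1−p).
16 ≥ 23(1−p) + 3p ⇒ 20p ≥ 7 ⇒ p ≥ 7/20.

7/20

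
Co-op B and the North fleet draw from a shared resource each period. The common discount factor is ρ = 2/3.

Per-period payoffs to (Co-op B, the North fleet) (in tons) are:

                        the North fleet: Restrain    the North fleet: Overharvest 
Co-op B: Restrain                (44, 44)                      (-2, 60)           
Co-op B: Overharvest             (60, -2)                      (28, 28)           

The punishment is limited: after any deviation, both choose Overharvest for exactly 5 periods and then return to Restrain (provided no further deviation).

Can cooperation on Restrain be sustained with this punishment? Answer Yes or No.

IC: ρ+…+ρ^5 ≥ (60−44)/(44−28) = 1.
At ρ = 2/3: partial sum = 1.7366 ≥ 1.0000. Cooperation sustainable.

Yes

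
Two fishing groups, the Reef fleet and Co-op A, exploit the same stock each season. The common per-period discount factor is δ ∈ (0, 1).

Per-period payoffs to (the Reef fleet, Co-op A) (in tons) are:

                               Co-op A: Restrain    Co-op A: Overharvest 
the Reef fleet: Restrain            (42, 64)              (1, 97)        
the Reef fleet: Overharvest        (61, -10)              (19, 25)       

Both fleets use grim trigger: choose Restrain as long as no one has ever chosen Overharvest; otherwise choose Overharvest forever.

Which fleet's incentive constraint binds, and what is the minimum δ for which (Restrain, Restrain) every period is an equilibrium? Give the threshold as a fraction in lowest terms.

the Reef fleet's threshold: (61−42)/(61−19) = 19/42.
Co-op A's threshold: (97−64)/(97−25) = 11/24.
19/42 < 11/24, so Co-op A binds and δ* = 11/24.

Co-op A; δ ≥ 11/24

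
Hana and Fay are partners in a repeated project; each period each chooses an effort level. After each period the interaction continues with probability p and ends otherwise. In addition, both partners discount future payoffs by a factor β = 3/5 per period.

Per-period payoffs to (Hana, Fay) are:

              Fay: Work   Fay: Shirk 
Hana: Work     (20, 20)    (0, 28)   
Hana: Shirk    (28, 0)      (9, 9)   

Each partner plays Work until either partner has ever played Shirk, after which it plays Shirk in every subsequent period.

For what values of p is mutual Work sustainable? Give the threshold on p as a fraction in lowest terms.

Expected continuation weight on next period's payoff is β·p = 3/5·p, which plays the role of the discount factor.
Cooperation requires 3/5·p ≥ (28−20)/(28−9) = 8/19, hence p ≥ 40/57.

40/57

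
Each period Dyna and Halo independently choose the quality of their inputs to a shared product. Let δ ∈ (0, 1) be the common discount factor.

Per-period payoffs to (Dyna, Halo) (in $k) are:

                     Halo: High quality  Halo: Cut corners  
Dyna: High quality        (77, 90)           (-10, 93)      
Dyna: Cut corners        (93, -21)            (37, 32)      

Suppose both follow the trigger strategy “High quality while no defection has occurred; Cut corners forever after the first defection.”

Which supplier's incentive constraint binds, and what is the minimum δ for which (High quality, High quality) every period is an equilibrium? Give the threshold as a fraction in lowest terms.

Dyna; δ ≥ 2/7

Dyna's threshold: (93−77)/(93−37) = 2/7.
Halo's threshold: (93−90)/(93−32) = 3/61.
2/7 > 3/61, so Dyna binds and δ* = 2/7.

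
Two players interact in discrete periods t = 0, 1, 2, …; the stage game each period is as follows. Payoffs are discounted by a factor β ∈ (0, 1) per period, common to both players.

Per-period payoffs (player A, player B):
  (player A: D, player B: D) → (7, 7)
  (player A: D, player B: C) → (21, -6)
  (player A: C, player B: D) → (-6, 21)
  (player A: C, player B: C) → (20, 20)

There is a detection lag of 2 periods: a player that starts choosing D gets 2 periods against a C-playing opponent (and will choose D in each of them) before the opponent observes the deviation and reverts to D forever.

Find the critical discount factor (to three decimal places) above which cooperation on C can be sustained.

0.267

The best deviation is to choose D for all 2 undetected periods, earning 21 each, then 7 forever once detected.
Deviation value: 21(1−β^2)/(1−β) + 7β^2/(1−β); cooperation value: 20/(1−β).
IC: 20 ≥ 21(1−β^2) + 7β^2 = 21 − 14β^2.
So β^2 ≥ 1/14, giving β ≥ (1/14)^(1/2) ≈ 0.267.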